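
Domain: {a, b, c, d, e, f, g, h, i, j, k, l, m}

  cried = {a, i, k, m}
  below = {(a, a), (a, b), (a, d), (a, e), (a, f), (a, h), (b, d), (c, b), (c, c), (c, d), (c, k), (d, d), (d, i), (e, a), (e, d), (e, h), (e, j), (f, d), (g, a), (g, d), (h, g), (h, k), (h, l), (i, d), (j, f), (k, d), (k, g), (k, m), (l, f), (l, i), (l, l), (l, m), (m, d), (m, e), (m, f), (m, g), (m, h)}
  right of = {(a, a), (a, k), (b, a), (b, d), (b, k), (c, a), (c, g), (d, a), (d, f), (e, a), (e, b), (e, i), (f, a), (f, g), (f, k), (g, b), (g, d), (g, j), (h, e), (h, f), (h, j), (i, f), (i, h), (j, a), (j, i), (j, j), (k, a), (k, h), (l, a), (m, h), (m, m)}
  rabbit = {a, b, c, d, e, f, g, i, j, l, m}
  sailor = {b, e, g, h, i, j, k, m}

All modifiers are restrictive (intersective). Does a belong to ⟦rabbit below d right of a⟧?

yes

⟦below d⟧ = {x : ⟨x, d⟩ ∈ ⟦below⟧} = {a, b, c, d, e, f, g, i, k, m}
⟦right of a⟧ = {x : ⟨x, a⟩ ∈ ⟦right of⟧} = {a, b, c, d, e, f, j, k, l}
⟦rabbit⟧ = {a, b, c, d, e, f, g, i, j, l, m}
… ∩ ⟦below d⟧ = {a, b, c, d, e, f, g, i, j, l, m} ∩ {a, b, c, d, e, f, g, i, k, m} = {a, b, c, d, e, f, g, i, m}
… ∩ ⟦right of a⟧ = {a, b, c, d, e, f, g, i, m} ∩ {a, b, c, d, e, f, j, k, l} = {a, b, c, d, e, f}
⟦rabbit below d right of a⟧ = {a, b, c, d, e, f}; a ∈ this set.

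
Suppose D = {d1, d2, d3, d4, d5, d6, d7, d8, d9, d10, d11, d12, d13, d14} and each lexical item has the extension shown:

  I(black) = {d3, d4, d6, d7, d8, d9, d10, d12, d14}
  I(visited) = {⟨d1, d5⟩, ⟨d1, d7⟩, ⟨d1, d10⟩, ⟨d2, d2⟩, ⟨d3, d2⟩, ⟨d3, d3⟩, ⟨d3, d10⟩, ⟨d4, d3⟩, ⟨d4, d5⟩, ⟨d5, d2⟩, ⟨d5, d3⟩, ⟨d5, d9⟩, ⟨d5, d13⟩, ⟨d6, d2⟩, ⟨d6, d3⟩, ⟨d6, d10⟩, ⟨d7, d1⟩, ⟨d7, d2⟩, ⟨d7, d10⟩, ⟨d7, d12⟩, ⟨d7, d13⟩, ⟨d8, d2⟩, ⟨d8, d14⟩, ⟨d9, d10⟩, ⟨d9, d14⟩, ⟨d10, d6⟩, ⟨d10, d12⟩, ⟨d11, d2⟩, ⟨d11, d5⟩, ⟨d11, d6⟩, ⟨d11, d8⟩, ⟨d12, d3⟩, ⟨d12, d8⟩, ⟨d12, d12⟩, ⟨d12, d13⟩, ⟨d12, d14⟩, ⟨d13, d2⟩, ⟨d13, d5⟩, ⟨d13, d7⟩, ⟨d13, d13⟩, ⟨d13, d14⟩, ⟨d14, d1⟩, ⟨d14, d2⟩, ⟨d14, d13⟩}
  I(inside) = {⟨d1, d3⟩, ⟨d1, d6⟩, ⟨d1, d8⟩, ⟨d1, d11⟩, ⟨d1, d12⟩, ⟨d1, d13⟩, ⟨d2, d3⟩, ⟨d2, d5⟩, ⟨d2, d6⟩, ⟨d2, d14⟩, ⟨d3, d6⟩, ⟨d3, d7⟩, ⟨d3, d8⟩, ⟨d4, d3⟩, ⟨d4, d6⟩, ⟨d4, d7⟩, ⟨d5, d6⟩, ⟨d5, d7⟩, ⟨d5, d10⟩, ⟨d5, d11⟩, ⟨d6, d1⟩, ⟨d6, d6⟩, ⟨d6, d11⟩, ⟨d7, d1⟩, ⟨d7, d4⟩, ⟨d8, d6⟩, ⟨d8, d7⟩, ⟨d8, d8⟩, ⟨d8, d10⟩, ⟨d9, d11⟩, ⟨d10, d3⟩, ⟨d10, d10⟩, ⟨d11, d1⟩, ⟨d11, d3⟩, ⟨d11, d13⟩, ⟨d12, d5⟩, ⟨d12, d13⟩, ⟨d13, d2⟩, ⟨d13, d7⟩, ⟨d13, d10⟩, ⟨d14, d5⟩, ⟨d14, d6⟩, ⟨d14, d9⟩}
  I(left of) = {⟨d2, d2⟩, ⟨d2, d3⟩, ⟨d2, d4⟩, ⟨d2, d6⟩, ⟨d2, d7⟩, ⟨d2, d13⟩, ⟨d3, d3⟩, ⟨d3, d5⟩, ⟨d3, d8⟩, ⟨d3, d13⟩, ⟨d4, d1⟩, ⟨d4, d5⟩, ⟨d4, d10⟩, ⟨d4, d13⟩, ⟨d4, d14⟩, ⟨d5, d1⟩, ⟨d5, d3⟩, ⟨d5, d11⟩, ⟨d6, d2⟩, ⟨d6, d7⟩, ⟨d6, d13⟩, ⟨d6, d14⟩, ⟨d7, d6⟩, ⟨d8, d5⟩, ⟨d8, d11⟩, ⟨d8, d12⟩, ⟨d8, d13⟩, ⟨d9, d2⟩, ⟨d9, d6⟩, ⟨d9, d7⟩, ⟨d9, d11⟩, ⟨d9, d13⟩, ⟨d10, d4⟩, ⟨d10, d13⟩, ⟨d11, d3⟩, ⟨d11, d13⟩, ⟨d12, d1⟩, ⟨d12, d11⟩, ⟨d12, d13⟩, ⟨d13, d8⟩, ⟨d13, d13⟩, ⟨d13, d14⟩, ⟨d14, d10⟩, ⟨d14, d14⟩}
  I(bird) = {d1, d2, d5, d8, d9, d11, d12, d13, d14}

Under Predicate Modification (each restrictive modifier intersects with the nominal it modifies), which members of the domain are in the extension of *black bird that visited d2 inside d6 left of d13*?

⟦that visited d2⟧ = {x : ⟨x, d2⟩ ∈ ⟦visited⟧} = {d2, d3, d5, d6, d7, d8, d11, d13, d14}
⟦inside d6⟧ = {x : ⟨x, d6⟩ ∈ ⟦inside⟧} = {d1, d2, d3, d4, d5, d6, d8, d14}
⟦left of d13⟧ = {x : ⟨x, d13⟩ ∈ ⟦left of⟧} = {d2, d3, d4, d6, d8, d9, d10, d11, d12, d13}
⟦bird⟧ = {d1, d2, d5, d8, d9, d11, d12, d13, d14}
… ∩ ⟦that visited d2⟧ = {d1, d2, d5, d8, d9, d11, d12, d13, d14} ∩ {d2, d3, d5, d6, d7, d8, d11, d13, d14} = {d2, d5, d8, d11, d13, d14}
… ∩ ⟦inside d6⟧ = {d2, d5, d8, d11, d13, d14} ∩ {d1, d2, d3, d4, d5, d6, d8, d14} = {d2, d5, d8, d14}
… ∩ ⟦left of d13⟧ = {d2, d5, d8, d14} ∩ {d2, d3, d4, d6, d8, d9, d10, d11, d12, d13} = {d2, d8}
… ∩ ⟦black⟧ = {d2, d8} ∩ {d3, d4, d6, d7, d8, d9, d10, d12, d14} = {d8}
So ⟦black bird that visited d2 inside d6 left of d13⟧ = {d8}.

{d8}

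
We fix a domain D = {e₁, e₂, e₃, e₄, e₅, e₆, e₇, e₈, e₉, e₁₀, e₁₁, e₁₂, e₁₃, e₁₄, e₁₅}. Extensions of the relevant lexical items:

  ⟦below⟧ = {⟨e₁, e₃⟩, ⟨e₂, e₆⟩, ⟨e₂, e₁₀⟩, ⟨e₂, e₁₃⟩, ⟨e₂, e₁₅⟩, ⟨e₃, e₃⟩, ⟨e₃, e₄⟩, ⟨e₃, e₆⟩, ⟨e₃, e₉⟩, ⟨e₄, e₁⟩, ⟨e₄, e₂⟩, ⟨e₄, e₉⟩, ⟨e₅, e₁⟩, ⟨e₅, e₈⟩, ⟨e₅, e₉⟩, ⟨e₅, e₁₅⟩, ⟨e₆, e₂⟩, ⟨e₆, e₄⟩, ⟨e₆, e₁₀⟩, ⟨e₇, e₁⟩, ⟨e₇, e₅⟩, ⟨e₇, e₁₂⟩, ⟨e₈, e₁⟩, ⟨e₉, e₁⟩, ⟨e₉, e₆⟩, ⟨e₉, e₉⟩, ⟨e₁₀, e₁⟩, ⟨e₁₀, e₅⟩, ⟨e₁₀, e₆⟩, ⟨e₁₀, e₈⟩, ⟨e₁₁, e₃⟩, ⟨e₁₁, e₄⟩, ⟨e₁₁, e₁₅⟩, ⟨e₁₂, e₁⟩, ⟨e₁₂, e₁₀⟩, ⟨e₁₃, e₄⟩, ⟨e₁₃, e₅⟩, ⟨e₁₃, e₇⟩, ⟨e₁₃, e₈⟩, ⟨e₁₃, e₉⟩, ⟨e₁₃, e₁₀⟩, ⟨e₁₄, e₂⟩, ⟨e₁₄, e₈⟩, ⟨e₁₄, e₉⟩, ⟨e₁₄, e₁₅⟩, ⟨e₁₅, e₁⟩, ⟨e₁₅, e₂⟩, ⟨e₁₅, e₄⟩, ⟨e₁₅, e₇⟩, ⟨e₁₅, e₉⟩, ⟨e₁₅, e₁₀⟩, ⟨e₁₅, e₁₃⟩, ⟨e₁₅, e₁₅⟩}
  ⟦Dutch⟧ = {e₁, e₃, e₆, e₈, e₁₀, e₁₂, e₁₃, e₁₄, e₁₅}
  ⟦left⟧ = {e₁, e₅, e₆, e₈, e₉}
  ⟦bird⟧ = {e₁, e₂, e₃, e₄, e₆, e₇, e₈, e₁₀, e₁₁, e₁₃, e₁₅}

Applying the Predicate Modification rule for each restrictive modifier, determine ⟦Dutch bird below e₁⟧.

⟦below e₁⟧ = {x : ⟨x, e₁⟩ ∈ ⟦below⟧} = {e₄, e₅, e₇, e₈, e₉, e₁₀, e₁₂, e₁₅}
⟦bird⟧ = {e₁, e₂, e₃, e₄, e₆, e₇, e₈, e₁₀, e₁₁, e₁₃, e₁₅}
… ∩ ⟦below e₁⟧ = {e₁, e₂, e₃, e₄, e₆, e₇, e₈, e₁₀, e₁₁, e₁₃, e₁₅} ∩ {e₄, e₅, e₇, e₈, e₉, e₁₀, e₁₂, e₁₅} = {e₄, e₇, e₈, e₁₀, e₁₅}
… ∩ ⟦Dutch⟧ = {e₄, e₇, e₈, e₁₀, e₁₅} ∩ {e₁, e₃, e₆, e₈, e₁₀, e₁₂, e₁₃, e₁₄, e₁₅} = {e₈, e₁₀, e₁₅}
So ⟦Dutch bird below e₁⟧ = {e₈, e₁₀, e₁₅}.

{e₈, e₁₀, e₁₅}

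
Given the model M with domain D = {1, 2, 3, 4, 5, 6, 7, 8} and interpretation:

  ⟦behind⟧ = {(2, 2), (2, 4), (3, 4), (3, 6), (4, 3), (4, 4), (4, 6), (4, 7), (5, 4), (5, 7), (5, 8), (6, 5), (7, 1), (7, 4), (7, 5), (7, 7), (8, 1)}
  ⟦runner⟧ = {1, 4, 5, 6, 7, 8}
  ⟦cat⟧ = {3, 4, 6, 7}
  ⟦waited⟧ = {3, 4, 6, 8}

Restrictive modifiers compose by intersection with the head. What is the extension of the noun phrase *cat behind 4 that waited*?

{3, 4}

⟦behind 4⟧ = {x : ⟨x, 4⟩ ∈ ⟦behind⟧} = {2, 3, 4, 5, 7}
⟦that waited⟧ = ⟦waited⟧ = {3, 4, 6, 8}
⟦cat⟧ = {3, 4, 6, 7}
… ∩ ⟦behind 4⟧ = {3, 4, 6, 7} ∩ {2, 3, 4, 5, 7} = {3, 4, 7}
… ∩ ⟦that waited⟧ = {3, 4, 7} ∩ {3, 4, 6, 8} = {3, 4}
So ⟦cat behind 4 that waited⟧ = {3, 4}.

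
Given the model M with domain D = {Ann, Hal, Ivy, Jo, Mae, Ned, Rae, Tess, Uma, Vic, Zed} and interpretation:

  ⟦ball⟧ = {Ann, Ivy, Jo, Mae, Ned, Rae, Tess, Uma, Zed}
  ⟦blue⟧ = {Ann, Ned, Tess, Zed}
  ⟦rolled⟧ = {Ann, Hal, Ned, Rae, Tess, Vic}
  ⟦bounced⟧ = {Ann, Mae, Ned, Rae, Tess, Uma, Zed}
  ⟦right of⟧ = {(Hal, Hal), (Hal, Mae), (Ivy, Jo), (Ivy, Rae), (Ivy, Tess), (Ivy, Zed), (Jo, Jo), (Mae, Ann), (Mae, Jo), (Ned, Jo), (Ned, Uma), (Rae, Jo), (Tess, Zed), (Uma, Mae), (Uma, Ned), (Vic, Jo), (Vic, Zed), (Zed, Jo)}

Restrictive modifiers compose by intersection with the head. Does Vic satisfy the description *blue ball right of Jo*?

⟦right of Jo⟧ = {x : ⟨x, Jo⟩ ∈ ⟦right of⟧} = {Ivy, Jo, Mae, Ned, Rae, Vic, Zed}
⟦ball⟧ = {Ann, Ivy, Jo, Mae, Ned, Rae, Tess, Uma, Zed}
… ∩ ⟦right of Jo⟧ = {Ann, Ivy, Jo, Mae, Ned, Rae, Tess, Uma, Zed} ∩ {Ivy, Jo, Mae, Ned, Rae, Vic, Zed} = {Ivy, Jo, Mae, Ned, Rae, Zed}
… ∩ ⟦blue⟧ = {Ivy, Jo, Mae, Ned, Rae, Zed} ∩ {Ann, Ned, Tess, Zed} = {Ned, Zed}
⟦blue ball right of Jo⟧ = {Ned, Zed}; Vic ∉ this set.

no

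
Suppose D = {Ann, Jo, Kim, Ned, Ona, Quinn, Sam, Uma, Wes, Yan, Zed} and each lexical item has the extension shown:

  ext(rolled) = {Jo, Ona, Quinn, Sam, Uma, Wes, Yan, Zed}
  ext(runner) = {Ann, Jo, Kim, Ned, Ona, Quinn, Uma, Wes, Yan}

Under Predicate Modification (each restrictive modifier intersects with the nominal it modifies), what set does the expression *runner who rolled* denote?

⟦who rolled⟧ = ⟦rolled⟧ = {Jo, Ona, Quinn, Sam, Uma, Wes, Yan, Zed}
⟦runner⟧ = {Ann, Jo, Kim, Ned, Ona, Quinn, Uma, Wes, Yan}
… ∩ ⟦who rolled⟧ = {Ann, Jo, Kim, Ned, Ona, Quinn, Uma, Wes, Yan} ∩ {Jo, Ona, Quinn, Sam, Uma, Wes, Yan, Zed} = {Jo, Ona, Quinn, Uma, Wes, Yan}
So ⟦runner who rolled⟧ = {Jo, Ona, Quinn, Uma, Wes, Yan}.

{Jo, Ona, Quinn, Uma, Wes, Yan}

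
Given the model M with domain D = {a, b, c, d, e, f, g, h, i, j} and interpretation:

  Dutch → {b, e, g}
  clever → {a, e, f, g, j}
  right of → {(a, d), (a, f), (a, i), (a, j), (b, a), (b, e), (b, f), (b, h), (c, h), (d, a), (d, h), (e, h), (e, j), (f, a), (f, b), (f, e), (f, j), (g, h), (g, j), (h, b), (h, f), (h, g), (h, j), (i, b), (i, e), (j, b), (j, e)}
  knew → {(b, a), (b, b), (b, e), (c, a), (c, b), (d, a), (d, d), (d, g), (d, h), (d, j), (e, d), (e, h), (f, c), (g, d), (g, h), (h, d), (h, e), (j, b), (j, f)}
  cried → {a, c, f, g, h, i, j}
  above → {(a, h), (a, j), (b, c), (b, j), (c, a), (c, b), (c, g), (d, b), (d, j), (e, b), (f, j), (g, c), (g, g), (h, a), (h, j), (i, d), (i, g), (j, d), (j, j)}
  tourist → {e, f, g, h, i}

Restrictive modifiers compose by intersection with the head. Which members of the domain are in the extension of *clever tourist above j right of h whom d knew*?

∅

⟦above j⟧ = {x : ⟨x, j⟩ ∈ ⟦above⟧} = {a, b, d, f, h, j}
⟦right of h⟧ = {x : ⟨x, h⟩ ∈ ⟦right of⟧} = {b, c, d, e, g}
⟦whom d knew⟧ = {x : ⟨d, x⟩ ∈ ⟦knew⟧} = {a, d, g, h, j}
⟦tourist⟧ = {e, f, g, h, i}
… ∩ ⟦above j⟧ = {e, f, g, h, i} ∩ {a, b, d, f, h, j} = {f, h}
… ∩ ⟦right of h⟧ = {f, h} ∩ {b, c, d, e, g} = ∅
… ∩ ⟦whom d knew⟧ = ∅ ∩ {a, d, g, h, j} = ∅
… ∩ ⟦clever⟧ = ∅ ∩ {a, e, f, g, j} = ∅
So ⟦clever tourist above j right of h whom d knew⟧ = ∅.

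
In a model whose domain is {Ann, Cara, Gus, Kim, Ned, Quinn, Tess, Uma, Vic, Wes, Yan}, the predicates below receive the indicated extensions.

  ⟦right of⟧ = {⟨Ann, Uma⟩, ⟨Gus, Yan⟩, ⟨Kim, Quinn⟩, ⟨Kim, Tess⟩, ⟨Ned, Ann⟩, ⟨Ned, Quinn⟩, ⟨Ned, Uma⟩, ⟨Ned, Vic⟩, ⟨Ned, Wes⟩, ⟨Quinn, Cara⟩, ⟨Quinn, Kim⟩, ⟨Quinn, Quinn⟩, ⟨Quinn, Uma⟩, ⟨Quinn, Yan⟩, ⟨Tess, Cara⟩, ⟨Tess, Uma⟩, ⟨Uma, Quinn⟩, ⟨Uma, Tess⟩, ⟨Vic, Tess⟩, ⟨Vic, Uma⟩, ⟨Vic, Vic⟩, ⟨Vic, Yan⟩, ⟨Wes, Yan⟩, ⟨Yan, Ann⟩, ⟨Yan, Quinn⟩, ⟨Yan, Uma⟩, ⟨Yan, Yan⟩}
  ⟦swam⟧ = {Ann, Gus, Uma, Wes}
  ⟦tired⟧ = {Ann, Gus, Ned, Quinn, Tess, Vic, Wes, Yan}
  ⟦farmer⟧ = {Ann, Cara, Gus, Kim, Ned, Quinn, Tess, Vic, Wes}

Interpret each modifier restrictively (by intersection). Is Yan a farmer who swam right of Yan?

no

⟦who swam⟧ = ⟦swam⟧ = {Ann, Gus, Uma, Wes}
⟦right of Yan⟧ = {x : ⟨x, Yan⟩ ∈ ⟦right of⟧} = {Gus, Quinn, Vic, Wes, Yan}
⟦farmer⟧ = {Ann, Cara, Gus, Kim, Ned, Quinn, Tess, Vic, Wes}
… ∩ ⟦who swam⟧ = {Ann, Cara, Gus, Kim, Ned, Quinn, Tess, Vic, Wes} ∩ {Ann, Gus, Uma, Wes} = {Ann, Gus, Wes}
… ∩ ⟦right of Yan⟧ = {Ann, Gus, Wes} ∩ {Gus, Quinn, Vic, Wes, Yan} = {Gus, Wes}
⟦farmer who swam right of Yan⟧ = {Gus, Wes}; Yan ∉ this set.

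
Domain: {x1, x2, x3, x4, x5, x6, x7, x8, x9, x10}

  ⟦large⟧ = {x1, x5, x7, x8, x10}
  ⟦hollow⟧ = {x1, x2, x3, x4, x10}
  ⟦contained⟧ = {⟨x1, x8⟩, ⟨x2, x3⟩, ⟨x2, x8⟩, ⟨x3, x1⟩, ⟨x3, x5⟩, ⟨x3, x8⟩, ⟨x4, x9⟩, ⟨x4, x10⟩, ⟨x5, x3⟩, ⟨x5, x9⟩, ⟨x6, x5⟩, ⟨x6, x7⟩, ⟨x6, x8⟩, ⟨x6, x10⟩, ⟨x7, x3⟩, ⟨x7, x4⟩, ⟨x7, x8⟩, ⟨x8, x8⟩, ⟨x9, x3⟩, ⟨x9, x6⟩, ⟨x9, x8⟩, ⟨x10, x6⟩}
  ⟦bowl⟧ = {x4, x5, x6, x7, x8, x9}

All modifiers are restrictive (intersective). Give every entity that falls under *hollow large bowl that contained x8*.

⟦that contained x8⟧ = {x : ⟨x, x8⟩ ∈ ⟦contained⟧} = {x1, x2, x3, x6, x7, x8, x9}
⟦bowl⟧ = {x4, x5, x6, x7, x8, x9}
… ∩ ⟦that contained x8⟧ = {x4, x5, x6, x7, x8, x9} ∩ {x1, x2, x3, x6, x7, x8, x9} = {x6, x7, x8, x9}
… ∩ ⟦hollow⟧ = {x6, x7, x8, x9} ∩ {x1, x2, x3, x4, x10} = ∅
… ∩ ⟦large⟧ = ∅ ∩ {x1, x5, x7, x8, x10} = ∅
So ⟦hollow large bowl that contained x8⟧ = { }.

{ }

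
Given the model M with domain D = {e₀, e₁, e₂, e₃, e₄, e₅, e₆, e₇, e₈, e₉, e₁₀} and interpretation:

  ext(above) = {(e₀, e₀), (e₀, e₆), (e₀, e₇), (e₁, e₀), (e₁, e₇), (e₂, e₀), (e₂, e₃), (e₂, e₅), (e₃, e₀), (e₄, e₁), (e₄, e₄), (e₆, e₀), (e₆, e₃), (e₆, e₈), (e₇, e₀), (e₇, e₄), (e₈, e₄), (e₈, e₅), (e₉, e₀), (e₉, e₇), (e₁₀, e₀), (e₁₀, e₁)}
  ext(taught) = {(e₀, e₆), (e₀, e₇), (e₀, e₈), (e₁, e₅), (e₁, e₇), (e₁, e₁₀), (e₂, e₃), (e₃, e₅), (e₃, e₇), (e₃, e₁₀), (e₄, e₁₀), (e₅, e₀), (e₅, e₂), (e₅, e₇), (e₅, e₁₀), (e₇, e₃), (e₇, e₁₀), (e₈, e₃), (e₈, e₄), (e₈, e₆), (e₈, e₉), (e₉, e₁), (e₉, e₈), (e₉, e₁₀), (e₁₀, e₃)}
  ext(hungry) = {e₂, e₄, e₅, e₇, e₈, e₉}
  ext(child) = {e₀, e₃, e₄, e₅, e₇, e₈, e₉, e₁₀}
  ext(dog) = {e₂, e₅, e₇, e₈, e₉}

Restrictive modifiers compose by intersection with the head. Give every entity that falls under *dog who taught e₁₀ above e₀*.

⟦who taught e₁₀⟧ = {x : ⟨x, e₁₀⟩ ∈ ⟦taught⟧} = {e₁, e₃, e₄, e₅, e₇, e₉}
⟦above e₀⟧ = {x : ⟨x, e₀⟩ ∈ ⟦above⟧} = {e₀, e₁, e₂, e₃, e₆, e₇, e₉, e₁₀}
⟦dog⟧ = {e₂, e₅, e₇, e₈, e₉}
… ∩ ⟦who taught e₁₀⟧ = {e₂, e₅, e₇, e₈, e₉} ∩ {e₁, e₃, e₄, e₅, e₇, e₉} = {e₅, e₇, e₉}
… ∩ ⟦above e₀⟧ = {e₅, e₇, e₉} ∩ {e₀, e₁, e₂, e₃, e₆, e₇, e₉, e₁₀} = {e₇, e₉}
So ⟦dog who taught e₁₀ above e₀⟧ = {e₇, e₉}.

{e₇, e₉}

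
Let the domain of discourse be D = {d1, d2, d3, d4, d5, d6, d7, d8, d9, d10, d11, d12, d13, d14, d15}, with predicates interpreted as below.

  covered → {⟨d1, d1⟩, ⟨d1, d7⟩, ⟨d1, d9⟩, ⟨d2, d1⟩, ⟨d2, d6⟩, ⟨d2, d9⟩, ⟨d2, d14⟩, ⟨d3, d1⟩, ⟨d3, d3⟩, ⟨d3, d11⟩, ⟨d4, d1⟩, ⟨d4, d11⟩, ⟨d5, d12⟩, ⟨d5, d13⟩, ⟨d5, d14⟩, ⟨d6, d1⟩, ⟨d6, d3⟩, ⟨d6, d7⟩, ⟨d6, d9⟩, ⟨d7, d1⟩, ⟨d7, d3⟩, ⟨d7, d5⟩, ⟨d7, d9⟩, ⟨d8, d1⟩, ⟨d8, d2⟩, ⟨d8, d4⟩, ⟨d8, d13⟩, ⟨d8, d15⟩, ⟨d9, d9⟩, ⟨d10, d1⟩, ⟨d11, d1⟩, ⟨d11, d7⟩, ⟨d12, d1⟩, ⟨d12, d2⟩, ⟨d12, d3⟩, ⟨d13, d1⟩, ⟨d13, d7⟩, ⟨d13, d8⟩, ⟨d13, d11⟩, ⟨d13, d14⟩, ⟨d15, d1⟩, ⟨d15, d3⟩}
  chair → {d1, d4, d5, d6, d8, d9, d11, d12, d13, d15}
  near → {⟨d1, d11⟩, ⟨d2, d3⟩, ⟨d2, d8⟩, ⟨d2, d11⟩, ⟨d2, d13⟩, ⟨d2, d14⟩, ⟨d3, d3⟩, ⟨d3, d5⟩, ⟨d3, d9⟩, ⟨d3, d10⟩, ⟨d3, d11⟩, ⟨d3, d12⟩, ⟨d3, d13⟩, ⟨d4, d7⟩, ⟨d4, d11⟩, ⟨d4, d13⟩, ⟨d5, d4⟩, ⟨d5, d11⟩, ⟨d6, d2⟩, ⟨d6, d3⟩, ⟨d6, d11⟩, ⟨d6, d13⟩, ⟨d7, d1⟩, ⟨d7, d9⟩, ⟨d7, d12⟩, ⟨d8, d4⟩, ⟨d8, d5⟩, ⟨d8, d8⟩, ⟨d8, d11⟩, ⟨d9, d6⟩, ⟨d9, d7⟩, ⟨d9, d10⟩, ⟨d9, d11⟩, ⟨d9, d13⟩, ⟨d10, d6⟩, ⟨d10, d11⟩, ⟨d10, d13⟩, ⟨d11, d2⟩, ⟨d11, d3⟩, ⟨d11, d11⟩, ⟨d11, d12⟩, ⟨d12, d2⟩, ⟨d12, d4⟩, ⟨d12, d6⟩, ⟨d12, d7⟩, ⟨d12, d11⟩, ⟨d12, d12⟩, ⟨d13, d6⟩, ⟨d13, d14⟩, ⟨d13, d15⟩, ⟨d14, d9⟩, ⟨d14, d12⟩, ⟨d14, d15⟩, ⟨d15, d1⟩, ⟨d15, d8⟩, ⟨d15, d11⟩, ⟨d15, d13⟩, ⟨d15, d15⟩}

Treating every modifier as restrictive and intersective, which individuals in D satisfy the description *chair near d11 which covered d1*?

⟦near d11⟧ = {x : ⟨x, d11⟩ ∈ ⟦near⟧} = {d1, d2, d3, d4, d5, d6, d8, d9, d10, d11, d12, d15}
⟦which covered d1⟧ = {x : ⟨x, d1⟩ ∈ ⟦covered⟧} = {d1, d2, d3, d4, d6, d7, d8, d10, d11, d12, d13, d15}
⟦chair⟧ = {d1, d4, d5, d6, d8, d9, d11, d12, d13, d15}
… ∩ ⟦near d11⟧ = {d1, d4, d5, d6, d8, d9, d11, d12, d13, d15} ∩ {d1, d2, d3, d4, d5, d6, d8, d9, d10, d11, d12, d15} = {d1, d4, d5, d6, d8, d9, d11, d12, d15}
… ∩ ⟦which covered d1⟧ = {d1, d4, d5, d6, d8, d9, d11, d12, d15} ∩ {d1, d2, d3, d4, d6, d7, d8, d10, d11, d12, d13, d15} = {d1, d4, d6, d8, d11, d12, d15}
So ⟦chair near d11 which covered d1⟧ = {d1, d4, d6, d8, d11, d12, d15}.

{d1, d4, d6, d8, d11, d12, d15}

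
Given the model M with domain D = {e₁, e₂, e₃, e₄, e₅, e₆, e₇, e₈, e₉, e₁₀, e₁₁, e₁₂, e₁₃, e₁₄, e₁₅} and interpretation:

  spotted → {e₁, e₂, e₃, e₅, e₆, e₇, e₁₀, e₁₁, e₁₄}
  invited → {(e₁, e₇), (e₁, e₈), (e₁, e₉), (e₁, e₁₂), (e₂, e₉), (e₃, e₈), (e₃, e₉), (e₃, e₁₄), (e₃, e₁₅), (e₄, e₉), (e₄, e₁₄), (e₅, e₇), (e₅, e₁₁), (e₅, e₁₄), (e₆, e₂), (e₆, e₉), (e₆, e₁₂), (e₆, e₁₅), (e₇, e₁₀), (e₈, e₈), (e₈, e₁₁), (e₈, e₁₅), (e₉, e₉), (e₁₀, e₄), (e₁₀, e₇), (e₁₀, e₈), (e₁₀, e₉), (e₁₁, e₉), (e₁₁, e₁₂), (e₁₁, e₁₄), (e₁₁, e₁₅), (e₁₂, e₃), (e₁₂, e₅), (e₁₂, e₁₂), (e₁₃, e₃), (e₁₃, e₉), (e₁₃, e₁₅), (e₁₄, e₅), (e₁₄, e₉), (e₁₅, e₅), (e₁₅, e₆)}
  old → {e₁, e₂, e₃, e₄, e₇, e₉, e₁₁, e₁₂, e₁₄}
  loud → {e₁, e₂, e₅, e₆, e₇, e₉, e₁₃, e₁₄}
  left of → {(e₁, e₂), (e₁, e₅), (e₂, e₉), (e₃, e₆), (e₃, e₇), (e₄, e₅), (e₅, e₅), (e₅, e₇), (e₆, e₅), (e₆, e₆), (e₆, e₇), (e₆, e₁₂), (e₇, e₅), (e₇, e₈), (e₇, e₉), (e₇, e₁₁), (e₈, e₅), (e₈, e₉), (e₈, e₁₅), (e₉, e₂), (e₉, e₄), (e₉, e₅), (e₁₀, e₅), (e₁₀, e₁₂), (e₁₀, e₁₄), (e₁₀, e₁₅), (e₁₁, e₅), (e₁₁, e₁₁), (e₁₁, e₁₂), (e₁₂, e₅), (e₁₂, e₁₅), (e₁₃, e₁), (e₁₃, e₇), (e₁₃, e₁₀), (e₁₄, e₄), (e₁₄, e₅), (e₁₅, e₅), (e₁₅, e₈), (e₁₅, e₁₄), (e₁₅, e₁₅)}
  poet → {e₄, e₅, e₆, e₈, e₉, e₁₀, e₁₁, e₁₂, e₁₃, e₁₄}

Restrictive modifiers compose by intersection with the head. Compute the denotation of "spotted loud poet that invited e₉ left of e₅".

{e₆, e₁₄}

⟦that invited e₉⟧ = {x : ⟨x, e₉⟩ ∈ ⟦invited⟧} = {e₁, e₂, e₃, e₄, e₆, e₉, e₁₀, e₁₁, e₁₃, e₁₄}
⟦left of e₅⟧ = {x : ⟨x, e₅⟩ ∈ ⟦left of⟧} = {e₁, e₄, e₅, e₆, e₇, e₈, e₉, e₁₀, e₁₁, e₁₂, e₁₄, e₁₅}
⟦poet⟧ = {e₄, e₅, e₆, e₈, e₉, e₁₀, e₁₁, e₁₂, e₁₃, e₁₄}
… ∩ ⟦that invited e₉⟧ = {e₄, e₅, e₆, e₈, e₉, e₁₀, e₁₁, e₁₂, e₁₃, e₁₄} ∩ {e₁, e₂, e₃, e₄, e₆, e₉, e₁₀, e₁₁, e₁₃, e₁₄} = {e₄, e₆, e₉, e₁₀, e₁₁, e₁₃, e₁₄}
… ∩ ⟦left of e₅⟧ = {e₄, e₆, e₉, e₁₀, e₁₁, e₁₃, e₁₄} ∩ {e₁, e₄, e₅, e₆, e₇, e₈, e₉, e₁₀, e₁₁, e₁₂, e₁₄, e₁₅} = {e₄, e₆, e₉, e₁₀, e₁₁, e₁₄}
… ∩ ⟦spotted⟧ = {e₄, e₆, e₉, e₁₀, e₁₁, e₁₄} ∩ {e₁, e₂, e₃, e₅, e₆, e₇, e₁₀, e₁₁, e₁₄} = {e₆, e₁₀, e₁₁, e₁₄}
… ∩ ⟦loud⟧ = {e₆, e₁₀, e₁₁, e₁₄} ∩ {e₁, e₂, e₅, e₆, e₇, e₉, e₁₃, e₁₄} = {e₆, e₁₄}
So ⟦spotted loud poet that invited e₉ left of e₅⟧ = {e₆, e₁₄}.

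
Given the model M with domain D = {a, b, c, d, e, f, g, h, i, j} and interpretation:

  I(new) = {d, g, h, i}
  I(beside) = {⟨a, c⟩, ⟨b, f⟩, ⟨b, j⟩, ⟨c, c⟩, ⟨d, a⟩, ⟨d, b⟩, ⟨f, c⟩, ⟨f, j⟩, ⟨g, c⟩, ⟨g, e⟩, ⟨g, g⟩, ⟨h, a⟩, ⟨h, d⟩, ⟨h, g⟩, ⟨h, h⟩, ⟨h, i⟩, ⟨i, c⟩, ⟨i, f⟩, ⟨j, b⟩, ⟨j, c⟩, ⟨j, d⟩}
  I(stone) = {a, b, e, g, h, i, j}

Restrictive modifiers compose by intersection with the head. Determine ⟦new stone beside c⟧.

⟦beside c⟧ = {x : ⟨x, c⟩ ∈ ⟦beside⟧} = {a, c, f, g, i, j}
⟦stone⟧ = {a, b, e, g, h, i, j}
… ∩ ⟦beside c⟧ = {a, b, e, g, h, i, j} ∩ {a, c, f, g, i, j} = {a, g, i, j}
… ∩ ⟦new⟧ = {a, g, i, j} ∩ {d, g, h, i} = {g, i}
So ⟦new stone beside c⟧ = {g, i}.

{g, i}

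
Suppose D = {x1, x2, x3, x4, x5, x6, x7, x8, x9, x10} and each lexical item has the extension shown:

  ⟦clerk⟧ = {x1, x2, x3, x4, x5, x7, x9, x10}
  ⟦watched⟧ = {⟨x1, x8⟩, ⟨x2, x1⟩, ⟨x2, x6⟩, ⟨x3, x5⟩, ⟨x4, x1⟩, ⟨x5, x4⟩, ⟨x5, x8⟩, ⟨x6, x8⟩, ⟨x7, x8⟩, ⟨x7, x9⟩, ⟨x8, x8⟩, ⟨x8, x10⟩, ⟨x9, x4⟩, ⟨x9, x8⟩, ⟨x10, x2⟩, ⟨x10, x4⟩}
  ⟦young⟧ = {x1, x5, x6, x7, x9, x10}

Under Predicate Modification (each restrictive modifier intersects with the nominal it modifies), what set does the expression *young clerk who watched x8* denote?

{x1, x5, x7, x9}

⟦who watched x8⟧ = {x : ⟨x, x8⟩ ∈ ⟦watched⟧} = {x1, x5, x6, x7, x8, x9}
⟦clerk⟧ = {x1, x2, x3, x4, x5, x7, x9, x10}
… ∩ ⟦who watched x8⟧ = {x1, x2, x3, x4, x5, x7, x9, x10} ∩ {x1, x5, x6, x7, x8, x9} = {x1, x5, x7, x9}
… ∩ ⟦young⟧ = {x1, x5, x7, x9} ∩ {x1, x5, x6, x7, x9, x10} = {x1, x5, x7, x9}
So ⟦young clerk who watched x8⟧ = {x1, x5, x7, x9}.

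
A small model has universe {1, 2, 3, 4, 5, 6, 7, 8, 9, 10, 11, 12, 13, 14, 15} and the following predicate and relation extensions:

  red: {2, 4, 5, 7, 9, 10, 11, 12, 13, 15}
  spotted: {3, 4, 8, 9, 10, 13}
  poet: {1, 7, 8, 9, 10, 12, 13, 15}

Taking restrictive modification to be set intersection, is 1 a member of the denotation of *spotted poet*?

no

⟦poet⟧ = {1, 7, 8, 9, 10, 12, 13, 15}
… ∩ ⟦spotted⟧ = {1, 7, 8, 9, 10, 12, 13, 15} ∩ {3, 4, 8, 9, 10, 13} = {8, 9, 10, 13}
⟦spotted poet⟧ = {8, 9, 10, 13}; 1 ∉ this set.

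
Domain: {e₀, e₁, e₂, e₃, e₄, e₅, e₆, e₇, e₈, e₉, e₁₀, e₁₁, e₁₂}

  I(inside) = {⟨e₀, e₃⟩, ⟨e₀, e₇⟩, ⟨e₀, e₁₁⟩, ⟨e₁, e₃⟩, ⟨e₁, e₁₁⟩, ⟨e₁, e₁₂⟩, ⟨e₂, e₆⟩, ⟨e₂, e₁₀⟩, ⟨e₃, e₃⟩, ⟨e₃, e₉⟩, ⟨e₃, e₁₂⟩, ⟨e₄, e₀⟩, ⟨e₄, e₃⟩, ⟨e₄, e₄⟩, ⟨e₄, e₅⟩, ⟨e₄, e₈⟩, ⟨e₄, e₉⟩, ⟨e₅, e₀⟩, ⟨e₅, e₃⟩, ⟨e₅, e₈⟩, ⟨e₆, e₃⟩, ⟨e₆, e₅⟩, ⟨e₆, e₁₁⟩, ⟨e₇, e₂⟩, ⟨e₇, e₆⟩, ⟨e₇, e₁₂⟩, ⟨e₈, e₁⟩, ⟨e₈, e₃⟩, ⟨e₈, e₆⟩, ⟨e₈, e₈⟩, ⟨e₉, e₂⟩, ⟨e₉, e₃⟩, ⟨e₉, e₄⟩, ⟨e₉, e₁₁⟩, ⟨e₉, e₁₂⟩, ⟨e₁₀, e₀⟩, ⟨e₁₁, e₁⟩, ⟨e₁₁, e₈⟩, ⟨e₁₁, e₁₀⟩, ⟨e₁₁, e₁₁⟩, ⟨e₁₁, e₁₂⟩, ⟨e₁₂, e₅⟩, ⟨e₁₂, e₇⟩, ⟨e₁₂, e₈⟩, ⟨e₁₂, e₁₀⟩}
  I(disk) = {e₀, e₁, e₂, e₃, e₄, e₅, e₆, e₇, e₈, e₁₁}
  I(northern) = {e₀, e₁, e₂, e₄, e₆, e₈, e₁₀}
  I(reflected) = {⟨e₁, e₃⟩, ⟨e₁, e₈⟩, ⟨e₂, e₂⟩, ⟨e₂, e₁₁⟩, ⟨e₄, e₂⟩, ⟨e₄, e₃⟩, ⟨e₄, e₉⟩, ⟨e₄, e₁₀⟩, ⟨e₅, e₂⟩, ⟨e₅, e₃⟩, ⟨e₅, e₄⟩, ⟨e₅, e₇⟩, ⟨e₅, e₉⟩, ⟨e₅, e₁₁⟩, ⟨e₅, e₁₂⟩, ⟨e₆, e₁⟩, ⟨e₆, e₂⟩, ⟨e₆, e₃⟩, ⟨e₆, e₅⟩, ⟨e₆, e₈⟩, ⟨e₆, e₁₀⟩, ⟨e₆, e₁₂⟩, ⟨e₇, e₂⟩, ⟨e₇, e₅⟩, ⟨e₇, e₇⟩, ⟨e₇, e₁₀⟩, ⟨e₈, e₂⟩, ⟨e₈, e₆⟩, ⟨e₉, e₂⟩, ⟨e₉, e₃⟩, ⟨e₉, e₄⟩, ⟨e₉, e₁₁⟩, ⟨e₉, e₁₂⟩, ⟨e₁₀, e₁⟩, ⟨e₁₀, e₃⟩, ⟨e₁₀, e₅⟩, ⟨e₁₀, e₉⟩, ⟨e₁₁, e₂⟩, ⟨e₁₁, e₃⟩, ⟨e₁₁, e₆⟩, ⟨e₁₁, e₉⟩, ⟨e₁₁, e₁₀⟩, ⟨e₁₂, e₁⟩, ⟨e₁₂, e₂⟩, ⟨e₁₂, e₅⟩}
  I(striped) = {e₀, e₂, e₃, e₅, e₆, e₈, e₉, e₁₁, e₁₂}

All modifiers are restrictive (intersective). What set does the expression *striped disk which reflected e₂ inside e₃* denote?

⟦which reflected e₂⟧ = {x : ⟨x, e₂⟩ ∈ ⟦reflected⟧} = {e₂, e₄, e₅, e₆, e₇, e₈, e₉, e₁₁, e₁₂}
⟦inside e₃⟧ = {x : ⟨x, e₃⟩ ∈ ⟦inside⟧} = {e₀, e₁, e₃, e₄, e₅, e₆, e₈, e₉}
⟦disk⟧ = {e₀, e₁, e₂, e₃, e₄, e₅, e₆, e₇, e₈, e₁₁}
… ∩ ⟦which reflected e₂⟧ = {e₀, e₁, e₂, e₃, e₄, e₅, e₆, e₇, e₈, e₁₁} ∩ {e₂, e₄, e₅, e₆, e₇, e₈, e₉, e₁₁, e₁₂} = {e₂, e₄, e₅, e₆, e₇, e₈, e₁₁}
… ∩ ⟦inside e₃⟧ = {e₂, e₄, e₅, e₆, e₇, e₈, e₁₁} ∩ {e₀, e₁, e₃, e₄, e₅, e₆, e₈, e₉} = {e₄, e₅, e₆, e₈}
… ∩ ⟦striped⟧ = {e₄, e₅, e₆, e₈} ∩ {e₀, e₂, e₃, e₅, e₆, e₈, e₉, e₁₁, e₁₂} = {e₅, e₆, e₈}
So ⟦striped disk which reflected e₂ inside e₃⟧ = {e₅, e₆, e₈}.

{e₅, e₆, e₈}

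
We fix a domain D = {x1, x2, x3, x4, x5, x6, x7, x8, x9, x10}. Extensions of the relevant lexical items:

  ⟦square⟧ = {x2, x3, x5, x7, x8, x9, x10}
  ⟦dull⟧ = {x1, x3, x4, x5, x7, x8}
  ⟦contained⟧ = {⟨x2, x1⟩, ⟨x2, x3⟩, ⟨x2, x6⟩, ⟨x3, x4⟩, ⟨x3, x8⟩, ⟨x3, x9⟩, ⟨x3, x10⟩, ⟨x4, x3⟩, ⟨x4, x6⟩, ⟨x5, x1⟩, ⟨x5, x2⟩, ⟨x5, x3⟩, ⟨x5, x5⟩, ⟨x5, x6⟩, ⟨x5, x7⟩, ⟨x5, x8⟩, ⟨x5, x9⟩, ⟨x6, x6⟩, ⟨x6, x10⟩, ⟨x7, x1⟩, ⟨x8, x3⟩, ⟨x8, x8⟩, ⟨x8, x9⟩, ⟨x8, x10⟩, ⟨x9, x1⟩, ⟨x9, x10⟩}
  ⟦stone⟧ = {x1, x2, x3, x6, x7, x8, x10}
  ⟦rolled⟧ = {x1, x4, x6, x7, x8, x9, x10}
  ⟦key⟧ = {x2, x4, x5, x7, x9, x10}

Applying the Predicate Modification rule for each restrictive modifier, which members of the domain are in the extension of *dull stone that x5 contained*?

⟦that x5 contained⟧ = {x : ⟨x5, x⟩ ∈ ⟦contained⟧} = {x1, x2, x3, x5, x6, x7, x8, x9}
⟦stone⟧ = {x1, x2, x3, x6, x7, x8, x10}
… ∩ ⟦that x5 contained⟧ = {x1, x2, x3, x6, x7, x8, x10} ∩ {x1, x2, x3, x5, x6, x7, x8, x9} = {x1, x2, x3, x6, x7, x8}
… ∩ ⟦dull⟧ = {x1, x2, x3, x6, x7, x8} ∩ {x1, x3, x4, x5, x7, x8} = {x1, x3, x7, x8}
So ⟦dull stone that x5 contained⟧ = {x1, x3, x7, x8}.

{x1, x3, x7, x8}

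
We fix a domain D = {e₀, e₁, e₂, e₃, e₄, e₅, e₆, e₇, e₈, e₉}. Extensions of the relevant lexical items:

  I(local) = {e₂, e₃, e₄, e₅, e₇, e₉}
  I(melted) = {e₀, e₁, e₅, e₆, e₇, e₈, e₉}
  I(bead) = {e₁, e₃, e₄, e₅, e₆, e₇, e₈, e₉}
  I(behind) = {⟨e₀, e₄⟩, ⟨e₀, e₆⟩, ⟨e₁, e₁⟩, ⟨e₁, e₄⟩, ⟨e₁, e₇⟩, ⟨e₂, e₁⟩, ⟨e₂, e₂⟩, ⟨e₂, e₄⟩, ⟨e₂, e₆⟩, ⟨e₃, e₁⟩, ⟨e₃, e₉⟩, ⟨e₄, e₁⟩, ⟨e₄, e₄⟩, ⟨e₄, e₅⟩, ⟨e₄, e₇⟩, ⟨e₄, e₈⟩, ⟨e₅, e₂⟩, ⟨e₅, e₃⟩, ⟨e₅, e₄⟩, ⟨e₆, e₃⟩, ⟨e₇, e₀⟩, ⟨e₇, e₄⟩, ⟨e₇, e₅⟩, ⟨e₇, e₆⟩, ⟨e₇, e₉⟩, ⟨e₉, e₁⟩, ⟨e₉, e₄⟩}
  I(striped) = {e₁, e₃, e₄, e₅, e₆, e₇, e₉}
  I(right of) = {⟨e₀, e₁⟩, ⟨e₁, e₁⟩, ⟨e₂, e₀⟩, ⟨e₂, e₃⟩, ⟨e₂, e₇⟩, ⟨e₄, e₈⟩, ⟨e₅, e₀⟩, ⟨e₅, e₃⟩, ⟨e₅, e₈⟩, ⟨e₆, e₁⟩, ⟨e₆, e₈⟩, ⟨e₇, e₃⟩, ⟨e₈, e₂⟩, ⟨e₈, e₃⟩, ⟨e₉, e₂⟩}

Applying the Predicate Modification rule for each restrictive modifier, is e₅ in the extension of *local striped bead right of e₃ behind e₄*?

⟦right of e₃⟧ = {x : ⟨x, e₃⟩ ∈ ⟦right of⟧} = {e₂, e₅, e₇, e₈}
⟦behind e₄⟧ = {x : ⟨x, e₄⟩ ∈ ⟦behind⟧} = {e₀, e₁, e₂, e₄, e₅, e₇, e₉}
⟦bead⟧ = {e₁, e₃, e₄, e₅, e₆, e₇, e₈, e₉}
… ∩ ⟦right of e₃⟧ = {e₁, e₃, e₄, e₅, e₆, e₇, e₈, e₉} ∩ {e₂, e₅, e₇, e₈} = {e₅, e₇, e₈}
… ∩ ⟦behind e₄⟧ = {e₅, e₇, e₈} ∩ {e₀, e₁, e₂, e₄, e₅, e₇, e₉} = {e₅, e₇}
… ∩ ⟦local⟧ = {e₅, e₇} ∩ {e₂, e₃, e₄, e₅, e₇, e₉} = {e₅, e₇}
… ∩ ⟦striped⟧ = {e₅, e₇} ∩ {e₁, e₃, e₄, e₅, e₆, e₇, e₉} = {e₅, e₇}
⟦local striped bead right of e₃ behind e₄⟧ = {e₅, e₇}; e₅ ∈ this set.

yes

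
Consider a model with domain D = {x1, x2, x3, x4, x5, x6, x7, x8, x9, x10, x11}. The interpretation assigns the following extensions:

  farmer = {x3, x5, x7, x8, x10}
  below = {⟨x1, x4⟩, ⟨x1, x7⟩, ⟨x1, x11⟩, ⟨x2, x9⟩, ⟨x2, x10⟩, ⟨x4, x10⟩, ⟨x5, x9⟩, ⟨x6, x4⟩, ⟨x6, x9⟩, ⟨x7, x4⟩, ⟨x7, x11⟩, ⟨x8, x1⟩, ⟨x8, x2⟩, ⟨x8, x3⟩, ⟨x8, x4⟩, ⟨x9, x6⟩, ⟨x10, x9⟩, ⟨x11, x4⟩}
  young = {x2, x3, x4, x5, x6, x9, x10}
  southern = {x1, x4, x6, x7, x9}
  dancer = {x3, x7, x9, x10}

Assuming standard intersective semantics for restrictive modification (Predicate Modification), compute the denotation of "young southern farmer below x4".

{ }

⟦below x4⟧ = {x : ⟨x, x4⟩ ∈ ⟦below⟧} = {x1, x6, x7, x8, x11}
⟦farmer⟧ = {x3, x5, x7, x8, x10}
… ∩ ⟦below x4⟧ = {x3, x5, x7, x8, x10} ∩ {x1, x6, x7, x8, x11} = {x7, x8}
… ∩ ⟦young⟧ = {x7, x8} ∩ {x2, x3, x4, x5, x6, x9, x10} = ∅
… ∩ ⟦southern⟧ = ∅ ∩ {x1, x4, x6, x7, x9} = ∅
So ⟦young southern farmer below x4⟧ = { }.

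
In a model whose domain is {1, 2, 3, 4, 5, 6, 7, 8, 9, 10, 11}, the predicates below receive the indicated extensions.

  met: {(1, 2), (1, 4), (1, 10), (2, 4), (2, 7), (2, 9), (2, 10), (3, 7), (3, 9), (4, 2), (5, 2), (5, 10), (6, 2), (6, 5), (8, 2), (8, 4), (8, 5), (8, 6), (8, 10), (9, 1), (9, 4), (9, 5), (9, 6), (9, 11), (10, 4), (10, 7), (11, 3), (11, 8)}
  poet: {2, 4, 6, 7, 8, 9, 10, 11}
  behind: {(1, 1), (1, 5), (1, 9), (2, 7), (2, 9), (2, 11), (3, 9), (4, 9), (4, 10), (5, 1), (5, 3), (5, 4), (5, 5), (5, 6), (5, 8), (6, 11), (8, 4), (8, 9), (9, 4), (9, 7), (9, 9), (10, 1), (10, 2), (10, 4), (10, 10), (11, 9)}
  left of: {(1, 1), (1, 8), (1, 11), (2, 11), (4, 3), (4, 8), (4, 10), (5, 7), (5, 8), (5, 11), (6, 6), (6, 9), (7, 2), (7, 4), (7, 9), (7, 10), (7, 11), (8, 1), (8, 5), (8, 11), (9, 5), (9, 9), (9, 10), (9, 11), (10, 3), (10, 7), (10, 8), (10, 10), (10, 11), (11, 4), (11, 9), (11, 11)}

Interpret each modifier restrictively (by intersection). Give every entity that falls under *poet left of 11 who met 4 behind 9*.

{2, 8, 9}

⟦left of 11⟧ = {x : ⟨x, 11⟩ ∈ ⟦left of⟧} = {1, 2, 5, 7, 8, 9, 10, 11}
⟦who met 4⟧ = {x : ⟨x, 4⟩ ∈ ⟦met⟧} = {1, 2, 8, 9, 10}
⟦behind 9⟧ = {x : ⟨x, 9⟩ ∈ ⟦behind⟧} = {1, 2, 3, 4, 8, 9, 11}
⟦poet⟧ = {2, 4, 6, 7, 8, 9, 10, 11}
… ∩ ⟦left of 11⟧ = {2, 4, 6, 7, 8, 9, 10, 11} ∩ {1, 2, 5, 7, 8, 9, 10, 11} = {2, 7, 8, 9, 10, 11}
… ∩ ⟦who met 4⟧ = {2, 7, 8, 9, 10, 11} ∩ {1, 2, 8, 9, 10} = {2, 8, 9, 10}
… ∩ ⟦behind 9⟧ = {2, 8, 9, 10} ∩ {1, 2, 3, 4, 8, 9, 11} = {2, 8, 9}
So ⟦poet left of 11 who met 4 behind 9⟧ = {2, 8, 9}.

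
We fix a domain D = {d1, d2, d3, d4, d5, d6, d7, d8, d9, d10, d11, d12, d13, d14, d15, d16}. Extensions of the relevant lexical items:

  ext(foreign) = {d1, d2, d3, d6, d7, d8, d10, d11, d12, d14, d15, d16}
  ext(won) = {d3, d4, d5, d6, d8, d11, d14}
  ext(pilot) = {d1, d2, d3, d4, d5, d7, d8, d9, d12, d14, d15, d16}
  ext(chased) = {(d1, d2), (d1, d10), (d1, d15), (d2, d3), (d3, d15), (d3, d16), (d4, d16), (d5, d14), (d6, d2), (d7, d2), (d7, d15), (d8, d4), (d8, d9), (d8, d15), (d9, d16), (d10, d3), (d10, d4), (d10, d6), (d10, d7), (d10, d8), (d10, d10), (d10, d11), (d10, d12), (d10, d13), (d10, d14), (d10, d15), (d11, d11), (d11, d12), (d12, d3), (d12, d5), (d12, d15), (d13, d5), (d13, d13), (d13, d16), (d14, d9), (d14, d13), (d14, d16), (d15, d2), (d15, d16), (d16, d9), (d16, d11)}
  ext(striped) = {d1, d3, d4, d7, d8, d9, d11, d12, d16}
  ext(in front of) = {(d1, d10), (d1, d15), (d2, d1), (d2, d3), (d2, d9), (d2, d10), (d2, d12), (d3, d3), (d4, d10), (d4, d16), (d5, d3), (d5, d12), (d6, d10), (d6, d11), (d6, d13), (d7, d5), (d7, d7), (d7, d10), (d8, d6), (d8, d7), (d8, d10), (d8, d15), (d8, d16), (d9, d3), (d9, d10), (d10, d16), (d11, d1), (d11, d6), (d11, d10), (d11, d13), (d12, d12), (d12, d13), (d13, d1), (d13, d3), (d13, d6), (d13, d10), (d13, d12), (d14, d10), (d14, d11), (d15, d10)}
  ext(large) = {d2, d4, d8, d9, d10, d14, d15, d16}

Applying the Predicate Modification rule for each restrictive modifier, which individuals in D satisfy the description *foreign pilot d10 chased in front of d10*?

{d7, d8, d14, d15}

⟦d10 chased⟧ = {x : ⟨d10, x⟩ ∈ ⟦chased⟧} = {d3, d4, d6, d7, d8, d10, d11, d12, d13, d14, d15}
⟦in front of d10⟧ = {x : ⟨x, d10⟩ ∈ ⟦in front of⟧} = {d1, d2, d4, d6, d7, d8, d9, d11, d13, d14, d15}
⟦pilot⟧ = {d1, d2, d3, d4, d5, d7, d8, d9, d12, d14, d15, d16}
… ∩ ⟦d10 chased⟧ = {d1, d2, d3, d4, d5, d7, d8, d9, d12, d14, d15, d16} ∩ {d3, d4, d6, d7, d8, d10, d11, d12, d13, d14, d15} = {d3, d4, d7, d8, d12, d14, d15}
… ∩ ⟦in front of d10⟧ = {d3, d4, d7, d8, d12, d14, d15} ∩ {d1, d2, d4, d6, d7, d8, d9, d11, d13, d14, d15} = {d4, d7, d8, d14, d15}
… ∩ ⟦foreign⟧ = {d4, d7, d8, d14, d15} ∩ {d1, d2, d3, d6, d7, d8, d10, d11, d12, d14, d15, d16} = {d7, d8, d14, d15}
So ⟦foreign pilot d10 chased in front of d10⟧ = {d7, d8, d14, d15}.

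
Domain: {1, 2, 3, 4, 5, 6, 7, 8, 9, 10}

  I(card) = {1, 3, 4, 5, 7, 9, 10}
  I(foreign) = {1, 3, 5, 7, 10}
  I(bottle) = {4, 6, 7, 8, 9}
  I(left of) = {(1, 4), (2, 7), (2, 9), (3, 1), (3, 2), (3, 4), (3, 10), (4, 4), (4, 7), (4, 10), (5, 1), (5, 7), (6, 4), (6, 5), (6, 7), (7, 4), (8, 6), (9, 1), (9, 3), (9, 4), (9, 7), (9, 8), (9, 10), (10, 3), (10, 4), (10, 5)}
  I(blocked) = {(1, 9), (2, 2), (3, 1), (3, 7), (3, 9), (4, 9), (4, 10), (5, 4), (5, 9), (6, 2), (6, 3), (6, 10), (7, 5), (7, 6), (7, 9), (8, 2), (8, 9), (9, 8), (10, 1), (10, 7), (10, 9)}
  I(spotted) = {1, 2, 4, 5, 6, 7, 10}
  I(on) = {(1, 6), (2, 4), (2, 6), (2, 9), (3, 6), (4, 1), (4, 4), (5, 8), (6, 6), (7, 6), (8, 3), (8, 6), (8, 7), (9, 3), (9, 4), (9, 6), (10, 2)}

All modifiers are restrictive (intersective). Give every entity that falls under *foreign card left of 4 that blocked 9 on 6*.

⟦left of 4⟧ = {x : ⟨x, 4⟩ ∈ ⟦left of⟧} = {1, 3, 4, 6, 7, 9, 10}
⟦that blocked 9⟧ = {x : ⟨x, 9⟩ ∈ ⟦blocked⟧} = {1, 3, 4, 5, 7, 8, 10}
⟦on 6⟧ = {x : ⟨x, 6⟩ ∈ ⟦on⟧} = {1, 2, 3, 6, 7, 8, 9}
⟦card⟧ = {1, 3, 4, 5, 7, 9, 10}
… ∩ ⟦left of 4⟧ = {1, 3, 4, 5, 7, 9, 10} ∩ {1, 3, 4, 6, 7, 9, 10} = {1, 3, 4, 7, 9, 10}
… ∩ ⟦that blocked 9⟧ = {1, 3, 4, 7, 9, 10} ∩ {1, 3, 4, 5, 7, 8, 10} = {1, 3, 4, 7, 10}
… ∩ ⟦on 6⟧ = {1, 3, 4, 7, 10} ∩ {1, 2, 3, 6, 7, 8, 9} = {1, 3, 7}
… ∩ ⟦foreign⟧ = {1, 3, 7} ∩ {1, 3, 5, 7, 10} = {1, 3, 7}
So ⟦foreign card left of 4 that blocked 9 on 6⟧ = {1, 3, 7}.

{1, 3, 7}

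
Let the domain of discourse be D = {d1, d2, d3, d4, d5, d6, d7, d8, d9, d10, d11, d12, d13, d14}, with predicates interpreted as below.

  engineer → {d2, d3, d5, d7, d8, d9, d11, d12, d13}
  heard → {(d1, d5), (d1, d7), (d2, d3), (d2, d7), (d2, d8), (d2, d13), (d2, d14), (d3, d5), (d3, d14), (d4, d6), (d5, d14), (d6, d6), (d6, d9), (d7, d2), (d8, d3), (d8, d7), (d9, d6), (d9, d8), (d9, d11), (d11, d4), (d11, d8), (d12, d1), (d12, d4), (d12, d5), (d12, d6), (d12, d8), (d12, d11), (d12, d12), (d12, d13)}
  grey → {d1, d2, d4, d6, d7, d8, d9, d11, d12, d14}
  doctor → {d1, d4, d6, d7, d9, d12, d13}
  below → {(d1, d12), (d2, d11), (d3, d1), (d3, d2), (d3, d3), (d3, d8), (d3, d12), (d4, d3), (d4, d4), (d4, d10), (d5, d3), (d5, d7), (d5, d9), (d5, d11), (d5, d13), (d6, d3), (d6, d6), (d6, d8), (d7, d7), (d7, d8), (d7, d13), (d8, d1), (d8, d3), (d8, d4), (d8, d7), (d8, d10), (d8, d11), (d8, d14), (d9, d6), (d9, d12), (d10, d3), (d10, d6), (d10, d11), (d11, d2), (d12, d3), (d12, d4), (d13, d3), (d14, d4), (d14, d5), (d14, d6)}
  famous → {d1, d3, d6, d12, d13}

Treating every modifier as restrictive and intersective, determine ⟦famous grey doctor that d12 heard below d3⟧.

{d6, d12}

⟦that d12 heard⟧ = {x : ⟨d12, x⟩ ∈ ⟦heard⟧} = {d1, d4, d5, d6, d8, d11, d12, d13}
⟦below d3⟧ = {x : ⟨x, d3⟩ ∈ ⟦below⟧} = {d3, d4, d5, d6, d8, d10, d12, d13}
⟦doctor⟧ = {d1, d4, d6, d7, d9, d12, d13}
… ∩ ⟦that d12 heard⟧ = {d1, d4, d6, d7, d9, d12, d13} ∩ {d1, d4, d5, d6, d8, d11, d12, d13} = {d1, d4, d6, d12, d13}
… ∩ ⟦below d3⟧ = {d1, d4, d6, d12, d13} ∩ {d3, d4, d5, d6, d8, d10, d12, d13} = {d4, d6, d12, d13}
… ∩ ⟦famous⟧ = {d4, d6, d12, d13} ∩ {d1, d3, d6, d12, d13} = {d6, d12, d13}
… ∩ ⟦grey⟧ = {d6, d12, d13} ∩ {d1, d2, d4, d6, d7, d8, d9, d11, d12, d14} = {d6, d12}
So ⟦famous grey doctor that d12 heard below d3⟧ = {d6, d12}.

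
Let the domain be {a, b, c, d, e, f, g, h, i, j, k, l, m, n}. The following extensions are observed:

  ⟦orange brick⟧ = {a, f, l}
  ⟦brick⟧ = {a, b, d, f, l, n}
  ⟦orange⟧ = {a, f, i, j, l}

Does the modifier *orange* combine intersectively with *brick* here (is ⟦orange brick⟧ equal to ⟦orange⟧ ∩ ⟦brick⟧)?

⟦orange⟧ ∩ ⟦brick⟧ = {a, f, i, j, l} ∩ {a, b, d, f, l, n} = {a, f, l}
Observed ⟦orange brick⟧ = {a, f, l}.
These coincide, so the modifier is intersective here.

yes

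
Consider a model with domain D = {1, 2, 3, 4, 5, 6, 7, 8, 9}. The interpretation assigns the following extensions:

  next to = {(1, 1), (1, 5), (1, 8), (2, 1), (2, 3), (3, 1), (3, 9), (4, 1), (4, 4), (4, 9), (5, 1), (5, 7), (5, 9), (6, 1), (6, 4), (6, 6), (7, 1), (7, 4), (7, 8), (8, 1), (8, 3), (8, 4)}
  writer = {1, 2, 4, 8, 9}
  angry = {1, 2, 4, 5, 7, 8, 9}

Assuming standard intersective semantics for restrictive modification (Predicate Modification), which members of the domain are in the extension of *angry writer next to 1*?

{1, 2, 4, 8}

⟦next to 1⟧ = {x : ⟨x, 1⟩ ∈ ⟦next to⟧} = {1, 2, 3, 4, 5, 6, 7, 8}
⟦writer⟧ = {1, 2, 4, 8, 9}
… ∩ ⟦next to 1⟧ = {1, 2, 4, 8, 9} ∩ {1, 2, 3, 4, 5, 6, 7, 8} = {1, 2, 4, 8}
… ∩ ⟦angry⟧ = {1, 2, 4, 8} ∩ {1, 2, 4, 5, 7, 8, 9} = {1, 2, 4, 8}
So ⟦angry writer next to 1⟧ = {1, 2, 4, 8}.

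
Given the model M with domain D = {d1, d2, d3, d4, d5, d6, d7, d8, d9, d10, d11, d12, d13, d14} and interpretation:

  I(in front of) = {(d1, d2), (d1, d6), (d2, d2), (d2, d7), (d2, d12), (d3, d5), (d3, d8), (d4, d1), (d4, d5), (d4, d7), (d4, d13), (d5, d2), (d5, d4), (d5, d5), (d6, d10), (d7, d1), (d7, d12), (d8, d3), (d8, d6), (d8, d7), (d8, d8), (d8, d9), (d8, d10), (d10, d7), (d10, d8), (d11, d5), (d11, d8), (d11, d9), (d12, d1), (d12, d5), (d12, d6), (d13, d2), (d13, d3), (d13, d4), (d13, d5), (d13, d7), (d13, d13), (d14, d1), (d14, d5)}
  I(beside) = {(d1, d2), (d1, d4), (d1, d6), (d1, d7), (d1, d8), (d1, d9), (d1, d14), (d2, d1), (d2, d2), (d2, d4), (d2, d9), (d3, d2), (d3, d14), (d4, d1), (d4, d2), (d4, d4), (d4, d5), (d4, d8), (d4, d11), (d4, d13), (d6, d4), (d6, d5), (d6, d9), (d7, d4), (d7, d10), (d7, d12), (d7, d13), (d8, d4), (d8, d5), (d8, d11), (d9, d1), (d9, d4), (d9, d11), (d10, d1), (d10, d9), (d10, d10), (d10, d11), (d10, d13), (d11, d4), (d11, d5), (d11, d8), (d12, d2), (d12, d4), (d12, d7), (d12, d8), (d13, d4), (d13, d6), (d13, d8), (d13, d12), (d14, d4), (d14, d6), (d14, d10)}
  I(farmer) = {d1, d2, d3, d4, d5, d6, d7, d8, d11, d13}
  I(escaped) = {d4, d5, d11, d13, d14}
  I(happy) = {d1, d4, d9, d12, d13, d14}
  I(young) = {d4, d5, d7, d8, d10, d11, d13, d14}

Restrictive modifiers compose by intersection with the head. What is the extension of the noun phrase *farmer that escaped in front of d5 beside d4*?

⟦that escaped⟧ = ⟦escaped⟧ = {d4, d5, d11, d13, d14}
⟦in front of d5⟧ = {x : ⟨x, d5⟩ ∈ ⟦in front of⟧} = {d3, d4, d5, d11, d12, d13, d14}
⟦beside d4⟧ = {x : ⟨x, d4⟩ ∈ ⟦beside⟧} = {d1, d2, d4, d6, d7, d8, d9, d11, d12, d13, d14}
⟦farmer⟧ = {d1, d2, d3, d4, d5, d6, d7, d8, d11, d13}
… ∩ ⟦that escaped⟧ = {d1, d2, d3, d4, d5, d6, d7, d8, d11, d13} ∩ {d4, d5, d11, d13, d14} = {d4, d5, d11, d13}
… ∩ ⟦in front of d5⟧ = {d4, d5, d11, d13} ∩ {d3, d4, d5, d11, d12, d13, d14} = {d4, d5, d11, d13}
… ∩ ⟦beside d4⟧ = {d4, d5, d11, d13} ∩ {d1, d2, d4, d6, d7, d8, d9, d11, d12, d13, d14} = {d4, d11, d13}
So ⟦farmer that escaped in front of d5 beside d4⟧ = {d4, d11, d13}.

{d4, d11, d13}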